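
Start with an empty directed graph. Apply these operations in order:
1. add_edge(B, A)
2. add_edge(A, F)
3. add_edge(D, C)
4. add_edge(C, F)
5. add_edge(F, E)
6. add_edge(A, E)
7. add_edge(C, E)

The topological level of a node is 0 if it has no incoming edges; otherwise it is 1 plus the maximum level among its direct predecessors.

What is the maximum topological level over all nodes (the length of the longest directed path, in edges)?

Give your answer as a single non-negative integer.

Op 1: add_edge(B, A). Edges now: 1
Op 2: add_edge(A, F). Edges now: 2
Op 3: add_edge(D, C). Edges now: 3
Op 4: add_edge(C, F). Edges now: 4
Op 5: add_edge(F, E). Edges now: 5
Op 6: add_edge(A, E). Edges now: 6
Op 7: add_edge(C, E). Edges now: 7
Compute levels (Kahn BFS):
  sources (in-degree 0): B, D
  process B: level=0
    B->A: in-degree(A)=0, level(A)=1, enqueue
  process D: level=0
    D->C: in-degree(C)=0, level(C)=1, enqueue
  process A: level=1
    A->E: in-degree(E)=2, level(E)>=2
    A->F: in-degree(F)=1, level(F)>=2
  process C: level=1
    C->E: in-degree(E)=1, level(E)>=2
    C->F: in-degree(F)=0, level(F)=2, enqueue
  process F: level=2
    F->E: in-degree(E)=0, level(E)=3, enqueue
  process E: level=3
All levels: A:1, B:0, C:1, D:0, E:3, F:2
max level = 3

Answer: 3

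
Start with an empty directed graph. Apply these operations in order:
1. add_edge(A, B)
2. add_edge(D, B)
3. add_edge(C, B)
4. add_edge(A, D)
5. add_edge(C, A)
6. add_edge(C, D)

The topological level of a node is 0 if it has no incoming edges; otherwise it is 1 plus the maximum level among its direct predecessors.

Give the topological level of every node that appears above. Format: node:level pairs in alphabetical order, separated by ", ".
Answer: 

Op 1: add_edge(A, B). Edges now: 1
Op 2: add_edge(D, B). Edges now: 2
Op 3: add_edge(C, B). Edges now: 3
Op 4: add_edge(A, D). Edges now: 4
Op 5: add_edge(C, A). Edges now: 5
Op 6: add_edge(C, D). Edges now: 6
Compute levels (Kahn BFS):
  sources (in-degree 0): C
  process C: level=0
    C->A: in-degree(A)=0, level(A)=1, enqueue
    C->B: in-degree(B)=2, level(B)>=1
    C->D: in-degree(D)=1, level(D)>=1
  process A: level=1
    A->B: in-degree(B)=1, level(B)>=2
    A->D: in-degree(D)=0, level(D)=2, enqueue
  process D: level=2
    D->B: in-degree(B)=0, level(B)=3, enqueue
  process B: level=3
All levels: A:1, B:3, C:0, D:2

Answer: A:1, B:3, C:0, D:2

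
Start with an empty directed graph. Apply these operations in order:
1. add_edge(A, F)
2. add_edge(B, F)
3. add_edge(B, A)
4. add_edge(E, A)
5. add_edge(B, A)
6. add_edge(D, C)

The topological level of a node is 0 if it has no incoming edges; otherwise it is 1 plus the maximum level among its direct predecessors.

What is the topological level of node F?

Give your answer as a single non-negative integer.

Answer: 2

Derivation:
Op 1: add_edge(A, F). Edges now: 1
Op 2: add_edge(B, F). Edges now: 2
Op 3: add_edge(B, A). Edges now: 3
Op 4: add_edge(E, A). Edges now: 4
Op 5: add_edge(B, A) (duplicate, no change). Edges now: 4
Op 6: add_edge(D, C). Edges now: 5
Compute levels (Kahn BFS):
  sources (in-degree 0): B, D, E
  process B: level=0
    B->A: in-degree(A)=1, level(A)>=1
    B->F: in-degree(F)=1, level(F)>=1
  process D: level=0
    D->C: in-degree(C)=0, level(C)=1, enqueue
  process E: level=0
    E->A: in-degree(A)=0, level(A)=1, enqueue
  process C: level=1
  process A: level=1
    A->F: in-degree(F)=0, level(F)=2, enqueue
  process F: level=2
All levels: A:1, B:0, C:1, D:0, E:0, F:2
level(F) = 2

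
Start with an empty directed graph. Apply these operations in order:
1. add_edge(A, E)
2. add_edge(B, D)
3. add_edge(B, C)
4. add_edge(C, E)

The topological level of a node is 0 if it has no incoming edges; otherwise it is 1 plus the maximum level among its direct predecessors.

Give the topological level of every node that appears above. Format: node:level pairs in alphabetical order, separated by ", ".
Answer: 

Op 1: add_edge(A, E). Edges now: 1
Op 2: add_edge(B, D). Edges now: 2
Op 3: add_edge(B, C). Edges now: 3
Op 4: add_edge(C, E). Edges now: 4
Compute levels (Kahn BFS):
  sources (in-degree 0): A, B
  process A: level=0
    A->E: in-degree(E)=1, level(E)>=1
  process B: level=0
    B->C: in-degree(C)=0, level(C)=1, enqueue
    B->D: in-degree(D)=0, level(D)=1, enqueue
  process C: level=1
    C->E: in-degree(E)=0, level(E)=2, enqueue
  process D: level=1
  process E: level=2
All levels: A:0, B:0, C:1, D:1, E:2

Answer: A:0, B:0, C:1, D:1, E:2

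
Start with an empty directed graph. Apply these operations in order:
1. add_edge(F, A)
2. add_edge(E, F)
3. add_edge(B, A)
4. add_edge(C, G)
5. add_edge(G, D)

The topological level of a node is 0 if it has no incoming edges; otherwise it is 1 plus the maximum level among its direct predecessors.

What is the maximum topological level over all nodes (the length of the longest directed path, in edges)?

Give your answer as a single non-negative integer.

Answer: 2

Derivation:
Op 1: add_edge(F, A). Edges now: 1
Op 2: add_edge(E, F). Edges now: 2
Op 3: add_edge(B, A). Edges now: 3
Op 4: add_edge(C, G). Edges now: 4
Op 5: add_edge(G, D). Edges now: 5
Compute levels (Kahn BFS):
  sources (in-degree 0): B, C, E
  process B: level=0
    B->A: in-degree(A)=1, level(A)>=1
  process C: level=0
    C->G: in-degree(G)=0, level(G)=1, enqueue
  process E: level=0
    E->F: in-degree(F)=0, level(F)=1, enqueue
  process G: level=1
    G->D: in-degree(D)=0, level(D)=2, enqueue
  process F: level=1
    F->A: in-degree(A)=0, level(A)=2, enqueue
  process D: level=2
  process A: level=2
All levels: A:2, B:0, C:0, D:2, E:0, F:1, G:1
max level = 2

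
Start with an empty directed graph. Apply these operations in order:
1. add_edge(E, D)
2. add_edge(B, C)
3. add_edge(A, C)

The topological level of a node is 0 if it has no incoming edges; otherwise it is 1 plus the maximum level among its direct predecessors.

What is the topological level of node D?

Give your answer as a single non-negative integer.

Answer: 1

Derivation:
Op 1: add_edge(E, D). Edges now: 1
Op 2: add_edge(B, C). Edges now: 2
Op 3: add_edge(A, C). Edges now: 3
Compute levels (Kahn BFS):
  sources (in-degree 0): A, B, E
  process A: level=0
    A->C: in-degree(C)=1, level(C)>=1
  process B: level=0
    B->C: in-degree(C)=0, level(C)=1, enqueue
  process E: level=0
    E->D: in-degree(D)=0, level(D)=1, enqueue
  process C: level=1
  process D: level=1
All levels: A:0, B:0, C:1, D:1, E:0
level(D) = 1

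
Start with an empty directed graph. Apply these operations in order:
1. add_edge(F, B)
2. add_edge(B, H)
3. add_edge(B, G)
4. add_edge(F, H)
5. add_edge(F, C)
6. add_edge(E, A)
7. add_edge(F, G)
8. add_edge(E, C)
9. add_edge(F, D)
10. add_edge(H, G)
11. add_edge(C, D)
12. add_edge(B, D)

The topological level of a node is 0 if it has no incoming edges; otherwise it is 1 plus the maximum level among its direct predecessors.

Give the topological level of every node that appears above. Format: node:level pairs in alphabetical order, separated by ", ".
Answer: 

Op 1: add_edge(F, B). Edges now: 1
Op 2: add_edge(B, H). Edges now: 2
Op 3: add_edge(B, G). Edges now: 3
Op 4: add_edge(F, H). Edges now: 4
Op 5: add_edge(F, C). Edges now: 5
Op 6: add_edge(E, A). Edges now: 6
Op 7: add_edge(F, G). Edges now: 7
Op 8: add_edge(E, C). Edges now: 8
Op 9: add_edge(F, D). Edges now: 9
Op 10: add_edge(H, G). Edges now: 10
Op 11: add_edge(C, D). Edges now: 11
Op 12: add_edge(B, D). Edges now: 12
Compute levels (Kahn BFS):
  sources (in-degree 0): E, F
  process E: level=0
    E->A: in-degree(A)=0, level(A)=1, enqueue
    E->C: in-degree(C)=1, level(C)>=1
  process F: level=0
    F->B: in-degree(B)=0, level(B)=1, enqueue
    F->C: in-degree(C)=0, level(C)=1, enqueue
    F->D: in-degree(D)=2, level(D)>=1
    F->G: in-degree(G)=2, level(G)>=1
    F->H: in-degree(H)=1, level(H)>=1
  process A: level=1
  process B: level=1
    B->D: in-degree(D)=1, level(D)>=2
    B->G: in-degree(G)=1, level(G)>=2
    B->H: in-degree(H)=0, level(H)=2, enqueue
  process C: level=1
    C->D: in-degree(D)=0, level(D)=2, enqueue
  process H: level=2
    H->G: in-degree(G)=0, level(G)=3, enqueue
  process D: level=2
  process G: level=3
All levels: A:1, B:1, C:1, D:2, E:0, F:0, G:3, H:2

Answer: A:1, B:1, C:1, D:2, E:0, F:0, G:3, H:2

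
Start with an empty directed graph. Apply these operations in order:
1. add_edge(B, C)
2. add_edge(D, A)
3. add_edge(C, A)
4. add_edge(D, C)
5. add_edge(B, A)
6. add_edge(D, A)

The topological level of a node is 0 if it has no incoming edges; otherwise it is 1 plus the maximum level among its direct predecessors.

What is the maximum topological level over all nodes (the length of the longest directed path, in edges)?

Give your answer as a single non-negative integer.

Answer: 2

Derivation:
Op 1: add_edge(B, C). Edges now: 1
Op 2: add_edge(D, A). Edges now: 2
Op 3: add_edge(C, A). Edges now: 3
Op 4: add_edge(D, C). Edges now: 4
Op 5: add_edge(B, A). Edges now: 5
Op 6: add_edge(D, A) (duplicate, no change). Edges now: 5
Compute levels (Kahn BFS):
  sources (in-degree 0): B, D
  process B: level=0
    B->A: in-degree(A)=2, level(A)>=1
    B->C: in-degree(C)=1, level(C)>=1
  process D: level=0
    D->A: in-degree(A)=1, level(A)>=1
    D->C: in-degree(C)=0, level(C)=1, enqueue
  process C: level=1
    C->A: in-degree(A)=0, level(A)=2, enqueue
  process A: level=2
All levels: A:2, B:0, C:1, D:0
max level = 2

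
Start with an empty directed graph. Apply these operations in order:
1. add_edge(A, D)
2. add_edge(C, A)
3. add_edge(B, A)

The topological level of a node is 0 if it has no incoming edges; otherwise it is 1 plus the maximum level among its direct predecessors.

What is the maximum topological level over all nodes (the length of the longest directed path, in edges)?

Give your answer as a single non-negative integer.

Answer: 2

Derivation:
Op 1: add_edge(A, D). Edges now: 1
Op 2: add_edge(C, A). Edges now: 2
Op 3: add_edge(B, A). Edges now: 3
Compute levels (Kahn BFS):
  sources (in-degree 0): B, C
  process B: level=0
    B->A: in-degree(A)=1, level(A)>=1
  process C: level=0
    C->A: in-degree(A)=0, level(A)=1, enqueue
  process A: level=1
    A->D: in-degree(D)=0, level(D)=2, enqueue
  process D: level=2
All levels: A:1, B:0, C:0, D:2
max level = 2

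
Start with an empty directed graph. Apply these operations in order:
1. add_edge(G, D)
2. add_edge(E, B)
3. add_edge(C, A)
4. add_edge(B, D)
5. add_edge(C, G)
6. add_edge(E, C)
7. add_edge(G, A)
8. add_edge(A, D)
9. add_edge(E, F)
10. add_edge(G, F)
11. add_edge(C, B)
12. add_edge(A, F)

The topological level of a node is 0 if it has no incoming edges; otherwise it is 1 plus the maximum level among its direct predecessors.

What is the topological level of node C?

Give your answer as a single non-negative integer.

Op 1: add_edge(G, D). Edges now: 1
Op 2: add_edge(E, B). Edges now: 2
Op 3: add_edge(C, A). Edges now: 3
Op 4: add_edge(B, D). Edges now: 4
Op 5: add_edge(C, G). Edges now: 5
Op 6: add_edge(E, C). Edges now: 6
Op 7: add_edge(G, A). Edges now: 7
Op 8: add_edge(A, D). Edges now: 8
Op 9: add_edge(E, F). Edges now: 9
Op 10: add_edge(G, F). Edges now: 10
Op 11: add_edge(C, B). Edges now: 11
Op 12: add_edge(A, F). Edges now: 12
Compute levels (Kahn BFS):
  sources (in-degree 0): E
  process E: level=0
    E->B: in-degree(B)=1, level(B)>=1
    E->C: in-degree(C)=0, level(C)=1, enqueue
    E->F: in-degree(F)=2, level(F)>=1
  process C: level=1
    C->A: in-degree(A)=1, level(A)>=2
    C->B: in-degree(B)=0, level(B)=2, enqueue
    C->G: in-degree(G)=0, level(G)=2, enqueue
  process B: level=2
    B->D: in-degree(D)=2, level(D)>=3
  process G: level=2
    G->A: in-degree(A)=0, level(A)=3, enqueue
    G->D: in-degree(D)=1, level(D)>=3
    G->F: in-degree(F)=1, level(F)>=3
  process A: level=3
    A->D: in-degree(D)=0, level(D)=4, enqueue
    A->F: in-degree(F)=0, level(F)=4, enqueue
  process D: level=4
  process F: level=4
All levels: A:3, B:2, C:1, D:4, E:0, F:4, G:2
level(C) = 1

Answer: 1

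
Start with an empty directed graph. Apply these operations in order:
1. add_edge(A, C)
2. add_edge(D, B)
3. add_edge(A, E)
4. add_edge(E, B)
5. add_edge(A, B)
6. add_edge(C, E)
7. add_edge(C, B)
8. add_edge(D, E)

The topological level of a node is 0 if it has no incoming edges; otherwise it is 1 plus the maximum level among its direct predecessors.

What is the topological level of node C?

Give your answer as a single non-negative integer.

Op 1: add_edge(A, C). Edges now: 1
Op 2: add_edge(D, B). Edges now: 2
Op 3: add_edge(A, E). Edges now: 3
Op 4: add_edge(E, B). Edges now: 4
Op 5: add_edge(A, B). Edges now: 5
Op 6: add_edge(C, E). Edges now: 6
Op 7: add_edge(C, B). Edges now: 7
Op 8: add_edge(D, E). Edges now: 8
Compute levels (Kahn BFS):
  sources (in-degree 0): A, D
  process A: level=0
    A->B: in-degree(B)=3, level(B)>=1
    A->C: in-degree(C)=0, level(C)=1, enqueue
    A->E: in-degree(E)=2, level(E)>=1
  process D: level=0
    D->B: in-degree(B)=2, level(B)>=1
    D->E: in-degree(E)=1, level(E)>=1
  process C: level=1
    C->B: in-degree(B)=1, level(B)>=2
    C->E: in-degree(E)=0, level(E)=2, enqueue
  process E: level=2
    E->B: in-degree(B)=0, level(B)=3, enqueue
  process B: level=3
All levels: A:0, B:3, C:1, D:0, E:2
level(C) = 1

Answer: 1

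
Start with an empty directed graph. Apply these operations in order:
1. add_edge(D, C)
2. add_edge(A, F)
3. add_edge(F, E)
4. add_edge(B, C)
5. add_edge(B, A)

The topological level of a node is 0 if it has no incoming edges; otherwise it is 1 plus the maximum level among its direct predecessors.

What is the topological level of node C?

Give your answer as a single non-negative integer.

Op 1: add_edge(D, C). Edges now: 1
Op 2: add_edge(A, F). Edges now: 2
Op 3: add_edge(F, E). Edges now: 3
Op 4: add_edge(B, C). Edges now: 4
Op 5: add_edge(B, A). Edges now: 5
Compute levels (Kahn BFS):
  sources (in-degree 0): B, D
  process B: level=0
    B->A: in-degree(A)=0, level(A)=1, enqueue
    B->C: in-degree(C)=1, level(C)>=1
  process D: level=0
    D->C: in-degree(C)=0, level(C)=1, enqueue
  process A: level=1
    A->F: in-degree(F)=0, level(F)=2, enqueue
  process C: level=1
  process F: level=2
    F->E: in-degree(E)=0, level(E)=3, enqueue
  process E: level=3
All levels: A:1, B:0, C:1, D:0, E:3, F:2
level(C) = 1

Answer: 1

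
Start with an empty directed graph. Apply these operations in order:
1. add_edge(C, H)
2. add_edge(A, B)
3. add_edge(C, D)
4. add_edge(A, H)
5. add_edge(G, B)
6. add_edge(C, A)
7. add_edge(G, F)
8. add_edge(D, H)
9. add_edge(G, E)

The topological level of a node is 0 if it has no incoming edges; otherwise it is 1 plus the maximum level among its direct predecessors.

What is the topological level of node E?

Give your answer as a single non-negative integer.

Op 1: add_edge(C, H). Edges now: 1
Op 2: add_edge(A, B). Edges now: 2
Op 3: add_edge(C, D). Edges now: 3
Op 4: add_edge(A, H). Edges now: 4
Op 5: add_edge(G, B). Edges now: 5
Op 6: add_edge(C, A). Edges now: 6
Op 7: add_edge(G, F). Edges now: 7
Op 8: add_edge(D, H). Edges now: 8
Op 9: add_edge(G, E). Edges now: 9
Compute levels (Kahn BFS):
  sources (in-degree 0): C, G
  process C: level=0
    C->A: in-degree(A)=0, level(A)=1, enqueue
    C->D: in-degree(D)=0, level(D)=1, enqueue
    C->H: in-degree(H)=2, level(H)>=1
  process G: level=0
    G->B: in-degree(B)=1, level(B)>=1
    G->E: in-degree(E)=0, level(E)=1, enqueue
    G->F: in-degree(F)=0, level(F)=1, enqueue
  process A: level=1
    A->B: in-degree(B)=0, level(B)=2, enqueue
    A->H: in-degree(H)=1, level(H)>=2
  process D: level=1
    D->H: in-degree(H)=0, level(H)=2, enqueue
  process E: level=1
  process F: level=1
  process B: level=2
  process H: level=2
All levels: A:1, B:2, C:0, D:1, E:1, F:1, G:0, H:2
level(E) = 1

Answer: 1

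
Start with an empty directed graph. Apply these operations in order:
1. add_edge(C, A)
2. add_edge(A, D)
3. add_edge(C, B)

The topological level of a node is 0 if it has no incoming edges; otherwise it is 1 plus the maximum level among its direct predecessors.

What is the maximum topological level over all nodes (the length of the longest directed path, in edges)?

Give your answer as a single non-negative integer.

Op 1: add_edge(C, A). Edges now: 1
Op 2: add_edge(A, D). Edges now: 2
Op 3: add_edge(C, B). Edges now: 3
Compute levels (Kahn BFS):
  sources (in-degree 0): C
  process C: level=0
    C->A: in-degree(A)=0, level(A)=1, enqueue
    C->B: in-degree(B)=0, level(B)=1, enqueue
  process A: level=1
    A->D: in-degree(D)=0, level(D)=2, enqueue
  process B: level=1
  process D: level=2
All levels: A:1, B:1, C:0, D:2
max level = 2

Answer: 2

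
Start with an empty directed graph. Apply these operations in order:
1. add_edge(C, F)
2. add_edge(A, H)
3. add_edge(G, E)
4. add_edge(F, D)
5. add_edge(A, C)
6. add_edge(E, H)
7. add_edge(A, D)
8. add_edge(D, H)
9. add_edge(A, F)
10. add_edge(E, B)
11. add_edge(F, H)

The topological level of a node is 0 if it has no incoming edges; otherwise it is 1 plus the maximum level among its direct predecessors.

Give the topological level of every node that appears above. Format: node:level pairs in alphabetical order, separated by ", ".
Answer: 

Op 1: add_edge(C, F). Edges now: 1
Op 2: add_edge(A, H). Edges now: 2
Op 3: add_edge(G, E). Edges now: 3
Op 4: add_edge(F, D). Edges now: 4
Op 5: add_edge(A, C). Edges now: 5
Op 6: add_edge(E, H). Edges now: 6
Op 7: add_edge(A, D). Edges now: 7
Op 8: add_edge(D, H). Edges now: 8
Op 9: add_edge(A, F). Edges now: 9
Op 10: add_edge(E, B). Edges now: 10
Op 11: add_edge(F, H). Edges now: 11
Compute levels (Kahn BFS):
  sources (in-degree 0): A, G
  process A: level=0
    A->C: in-degree(C)=0, level(C)=1, enqueue
    A->D: in-degree(D)=1, level(D)>=1
    A->F: in-degree(F)=1, level(F)>=1
    A->H: in-degree(H)=3, level(H)>=1
  process G: level=0
    G->E: in-degree(E)=0, level(E)=1, enqueue
  process C: level=1
    C->F: in-degree(F)=0, level(F)=2, enqueue
  process E: level=1
    E->B: in-degree(B)=0, level(B)=2, enqueue
    E->H: in-degree(H)=2, level(H)>=2
  process F: level=2
    F->D: in-degree(D)=0, level(D)=3, enqueue
    F->H: in-degree(H)=1, level(H)>=3
  process B: level=2
  process D: level=3
    D->H: in-degree(H)=0, level(H)=4, enqueue
  process H: level=4
All levels: A:0, B:2, C:1, D:3, E:1, F:2, G:0, H:4

Answer: A:0, B:2, C:1, D:3, E:1, F:2, G:0, H:4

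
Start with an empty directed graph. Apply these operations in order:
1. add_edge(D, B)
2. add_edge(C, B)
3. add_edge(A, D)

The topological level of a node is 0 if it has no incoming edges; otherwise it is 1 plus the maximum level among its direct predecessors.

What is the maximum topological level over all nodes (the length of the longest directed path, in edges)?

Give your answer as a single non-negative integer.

Answer: 2

Derivation:
Op 1: add_edge(D, B). Edges now: 1
Op 2: add_edge(C, B). Edges now: 2
Op 3: add_edge(A, D). Edges now: 3
Compute levels (Kahn BFS):
  sources (in-degree 0): A, C
  process A: level=0
    A->D: in-degree(D)=0, level(D)=1, enqueue
  process C: level=0
    C->B: in-degree(B)=1, level(B)>=1
  process D: level=1
    D->B: in-degree(B)=0, level(B)=2, enqueue
  process B: level=2
All levels: A:0, B:2, C:0, D:1
max level = 2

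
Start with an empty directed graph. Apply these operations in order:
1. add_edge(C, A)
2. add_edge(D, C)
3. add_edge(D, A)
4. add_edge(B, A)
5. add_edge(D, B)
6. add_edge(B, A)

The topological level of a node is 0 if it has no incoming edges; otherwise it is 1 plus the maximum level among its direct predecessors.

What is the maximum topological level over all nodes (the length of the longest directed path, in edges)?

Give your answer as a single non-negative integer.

Answer: 2

Derivation:
Op 1: add_edge(C, A). Edges now: 1
Op 2: add_edge(D, C). Edges now: 2
Op 3: add_edge(D, A). Edges now: 3
Op 4: add_edge(B, A). Edges now: 4
Op 5: add_edge(D, B). Edges now: 5
Op 6: add_edge(B, A) (duplicate, no change). Edges now: 5
Compute levels (Kahn BFS):
  sources (in-degree 0): D
  process D: level=0
    D->A: in-degree(A)=2, level(A)>=1
    D->B: in-degree(B)=0, level(B)=1, enqueue
    D->C: in-degree(C)=0, level(C)=1, enqueue
  process B: level=1
    B->A: in-degree(A)=1, level(A)>=2
  process C: level=1
    C->A: in-degree(A)=0, level(A)=2, enqueue
  process A: level=2
All levels: A:2, B:1, C:1, D:0
max level = 2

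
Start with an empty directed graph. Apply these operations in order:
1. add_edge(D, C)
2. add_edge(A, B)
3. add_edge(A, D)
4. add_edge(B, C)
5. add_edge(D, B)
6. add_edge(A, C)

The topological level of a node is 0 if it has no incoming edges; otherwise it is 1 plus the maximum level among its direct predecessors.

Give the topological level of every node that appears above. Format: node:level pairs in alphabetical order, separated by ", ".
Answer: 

Answer: A:0, B:2, C:3, D:1

Derivation:
Op 1: add_edge(D, C). Edges now: 1
Op 2: add_edge(A, B). Edges now: 2
Op 3: add_edge(A, D). Edges now: 3
Op 4: add_edge(B, C). Edges now: 4
Op 5: add_edge(D, B). Edges now: 5
Op 6: add_edge(A, C). Edges now: 6
Compute levels (Kahn BFS):
  sources (in-degree 0): A
  process A: level=0
    A->B: in-degree(B)=1, level(B)>=1
    A->C: in-degree(C)=2, level(C)>=1
    A->D: in-degree(D)=0, level(D)=1, enqueue
  process D: level=1
    D->B: in-degree(B)=0, level(B)=2, enqueue
    D->C: in-degree(C)=1, level(C)>=2
  process B: level=2
    B->C: in-degree(C)=0, level(C)=3, enqueue
  process C: level=3
All levels: A:0, B:2, C:3, D:1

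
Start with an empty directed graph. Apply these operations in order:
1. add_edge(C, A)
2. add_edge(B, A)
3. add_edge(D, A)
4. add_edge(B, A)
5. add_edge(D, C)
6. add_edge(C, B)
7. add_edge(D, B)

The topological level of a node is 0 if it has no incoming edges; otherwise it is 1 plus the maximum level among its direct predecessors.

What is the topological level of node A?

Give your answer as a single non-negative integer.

Op 1: add_edge(C, A). Edges now: 1
Op 2: add_edge(B, A). Edges now: 2
Op 3: add_edge(D, A). Edges now: 3
Op 4: add_edge(B, A) (duplicate, no change). Edges now: 3
Op 5: add_edge(D, C). Edges now: 4
Op 6: add_edge(C, B). Edges now: 5
Op 7: add_edge(D, B). Edges now: 6
Compute levels (Kahn BFS):
  sources (in-degree 0): D
  process D: level=0
    D->A: in-degree(A)=2, level(A)>=1
    D->B: in-degree(B)=1, level(B)>=1
    D->C: in-degree(C)=0, level(C)=1, enqueue
  process C: level=1
    C->A: in-degree(A)=1, level(A)>=2
    C->B: in-degree(B)=0, level(B)=2, enqueue
  process B: level=2
    B->A: in-degree(A)=0, level(A)=3, enqueue
  process A: level=3
All levels: A:3, B:2, C:1, D:0
level(A) = 3

Answer: 3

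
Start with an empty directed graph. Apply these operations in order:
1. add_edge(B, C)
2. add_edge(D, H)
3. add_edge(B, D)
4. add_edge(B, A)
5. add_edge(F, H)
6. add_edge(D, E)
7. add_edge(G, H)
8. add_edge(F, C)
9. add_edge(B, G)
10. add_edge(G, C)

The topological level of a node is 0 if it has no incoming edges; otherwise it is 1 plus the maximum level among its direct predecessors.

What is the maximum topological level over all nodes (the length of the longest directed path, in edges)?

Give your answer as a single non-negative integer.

Op 1: add_edge(B, C). Edges now: 1
Op 2: add_edge(D, H). Edges now: 2
Op 3: add_edge(B, D). Edges now: 3
Op 4: add_edge(B, A). Edges now: 4
Op 5: add_edge(F, H). Edges now: 5
Op 6: add_edge(D, E). Edges now: 6
Op 7: add_edge(G, H). Edges now: 7
Op 8: add_edge(F, C). Edges now: 8
Op 9: add_edge(B, G). Edges now: 9
Op 10: add_edge(G, C). Edges now: 10
Compute levels (Kahn BFS):
  sources (in-degree 0): B, F
  process B: level=0
    B->A: in-degree(A)=0, level(A)=1, enqueue
    B->C: in-degree(C)=2, level(C)>=1
    B->D: in-degree(D)=0, level(D)=1, enqueue
    B->G: in-degree(G)=0, level(G)=1, enqueue
  process F: level=0
    F->C: in-degree(C)=1, level(C)>=1
    F->H: in-degree(H)=2, level(H)>=1
  process A: level=1
  process D: level=1
    D->E: in-degree(E)=0, level(E)=2, enqueue
    D->H: in-degree(H)=1, level(H)>=2
  process G: level=1
    G->C: in-degree(C)=0, level(C)=2, enqueue
    G->H: in-degree(H)=0, level(H)=2, enqueue
  process E: level=2
  process C: level=2
  process H: level=2
All levels: A:1, B:0, C:2, D:1, E:2, F:0, G:1, H:2
max level = 2

Answer: 2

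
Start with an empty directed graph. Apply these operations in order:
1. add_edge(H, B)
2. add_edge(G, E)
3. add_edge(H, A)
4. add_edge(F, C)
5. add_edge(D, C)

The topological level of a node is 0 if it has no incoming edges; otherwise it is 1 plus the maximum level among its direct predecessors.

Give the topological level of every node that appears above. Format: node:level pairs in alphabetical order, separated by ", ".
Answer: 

Op 1: add_edge(H, B). Edges now: 1
Op 2: add_edge(G, E). Edges now: 2
Op 3: add_edge(H, A). Edges now: 3
Op 4: add_edge(F, C). Edges now: 4
Op 5: add_edge(D, C). Edges now: 5
Compute levels (Kahn BFS):
  sources (in-degree 0): D, F, G, H
  process D: level=0
    D->C: in-degree(C)=1, level(C)>=1
  process F: level=0
    F->C: in-degree(C)=0, level(C)=1, enqueue
  process G: level=0
    G->E: in-degree(E)=0, level(E)=1, enqueue
  process H: level=0
    H->A: in-degree(A)=0, level(A)=1, enqueue
    H->B: in-degree(B)=0, level(B)=1, enqueue
  process C: level=1
  process E: level=1
  process A: level=1
  process B: level=1
All levels: A:1, B:1, C:1, D:0, E:1, F:0, G:0, H:0

Answer: A:1, B:1, C:1, D:0, E:1, F:0, G:0, H:0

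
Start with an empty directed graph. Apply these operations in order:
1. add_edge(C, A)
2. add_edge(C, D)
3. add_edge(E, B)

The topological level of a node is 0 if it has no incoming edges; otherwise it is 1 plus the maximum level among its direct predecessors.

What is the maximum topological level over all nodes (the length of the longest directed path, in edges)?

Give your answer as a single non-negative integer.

Op 1: add_edge(C, A). Edges now: 1
Op 2: add_edge(C, D). Edges now: 2
Op 3: add_edge(E, B). Edges now: 3
Compute levels (Kahn BFS):
  sources (in-degree 0): C, E
  process C: level=0
    C->A: in-degree(A)=0, level(A)=1, enqueue
    C->D: in-degree(D)=0, level(D)=1, enqueue
  process E: level=0
    E->B: in-degree(B)=0, level(B)=1, enqueue
  process A: level=1
  process D: level=1
  process B: level=1
All levels: A:1, B:1, C:0, D:1, E:0
max level = 1

Answer: 1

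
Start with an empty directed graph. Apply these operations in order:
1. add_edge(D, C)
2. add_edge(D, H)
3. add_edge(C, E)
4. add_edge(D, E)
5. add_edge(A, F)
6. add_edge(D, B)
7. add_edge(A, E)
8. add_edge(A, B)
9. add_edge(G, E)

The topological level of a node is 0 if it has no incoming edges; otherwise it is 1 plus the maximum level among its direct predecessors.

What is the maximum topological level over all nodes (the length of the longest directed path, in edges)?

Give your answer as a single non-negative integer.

Answer: 2

Derivation:
Op 1: add_edge(D, C). Edges now: 1
Op 2: add_edge(D, H). Edges now: 2
Op 3: add_edge(C, E). Edges now: 3
Op 4: add_edge(D, E). Edges now: 4
Op 5: add_edge(A, F). Edges now: 5
Op 6: add_edge(D, B). Edges now: 6
Op 7: add_edge(A, E). Edges now: 7
Op 8: add_edge(A, B). Edges now: 8
Op 9: add_edge(G, E). Edges now: 9
Compute levels (Kahn BFS):
  sources (in-degree 0): A, D, G
  process A: level=0
    A->B: in-degree(B)=1, level(B)>=1
    A->E: in-degree(E)=3, level(E)>=1
    A->F: in-degree(F)=0, level(F)=1, enqueue
  process D: level=0
    D->B: in-degree(B)=0, level(B)=1, enqueue
    D->C: in-degree(C)=0, level(C)=1, enqueue
    D->E: in-degree(E)=2, level(E)>=1
    D->H: in-degree(H)=0, level(H)=1, enqueue
  process G: level=0
    G->E: in-degree(E)=1, level(E)>=1
  process F: level=1
  process B: level=1
  process C: level=1
    C->E: in-degree(E)=0, level(E)=2, enqueue
  process H: level=1
  process E: level=2
All levels: A:0, B:1, C:1, D:0, E:2, F:1, G:0, H:1
max level = 2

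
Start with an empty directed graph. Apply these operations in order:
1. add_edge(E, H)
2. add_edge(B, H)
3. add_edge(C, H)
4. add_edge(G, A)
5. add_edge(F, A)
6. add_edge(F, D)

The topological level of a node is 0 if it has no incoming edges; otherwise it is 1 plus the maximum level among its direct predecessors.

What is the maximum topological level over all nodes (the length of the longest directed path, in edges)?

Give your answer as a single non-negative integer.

Op 1: add_edge(E, H). Edges now: 1
Op 2: add_edge(B, H). Edges now: 2
Op 3: add_edge(C, H). Edges now: 3
Op 4: add_edge(G, A). Edges now: 4
Op 5: add_edge(F, A). Edges now: 5
Op 6: add_edge(F, D). Edges now: 6
Compute levels (Kahn BFS):
  sources (in-degree 0): B, C, E, F, G
  process B: level=0
    B->H: in-degree(H)=2, level(H)>=1
  process C: level=0
    C->H: in-degree(H)=1, level(H)>=1
  process E: level=0
    E->H: in-degree(H)=0, level(H)=1, enqueue
  process F: level=0
    F->A: in-degree(A)=1, level(A)>=1
    F->D: in-degree(D)=0, level(D)=1, enqueue
  process G: level=0
    G->A: in-degree(A)=0, level(A)=1, enqueue
  process H: level=1
  process D: level=1
  process A: level=1
All levels: A:1, B:0, C:0, D:1, E:0, F:0, G:0, H:1
max level = 1

Answer: 1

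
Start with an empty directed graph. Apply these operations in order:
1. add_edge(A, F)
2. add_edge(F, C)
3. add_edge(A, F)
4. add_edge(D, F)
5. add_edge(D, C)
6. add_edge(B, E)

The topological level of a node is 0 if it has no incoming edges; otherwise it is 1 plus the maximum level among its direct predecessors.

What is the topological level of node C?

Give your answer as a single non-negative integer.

Answer: 2

Derivation:
Op 1: add_edge(A, F). Edges now: 1
Op 2: add_edge(F, C). Edges now: 2
Op 3: add_edge(A, F) (duplicate, no change). Edges now: 2
Op 4: add_edge(D, F). Edges now: 3
Op 5: add_edge(D, C). Edges now: 4
Op 6: add_edge(B, E). Edges now: 5
Compute levels (Kahn BFS):
  sources (in-degree 0): A, B, D
  process A: level=0
    A->F: in-degree(F)=1, level(F)>=1
  process B: level=0
    B->E: in-degree(E)=0, level(E)=1, enqueue
  process D: level=0
    D->C: in-degree(C)=1, level(C)>=1
    D->F: in-degree(F)=0, level(F)=1, enqueue
  process E: level=1
  process F: level=1
    F->C: in-degree(C)=0, level(C)=2, enqueue
  process C: level=2
All levels: A:0, B:0, C:2, D:0, E:1, F:1
level(C) = 2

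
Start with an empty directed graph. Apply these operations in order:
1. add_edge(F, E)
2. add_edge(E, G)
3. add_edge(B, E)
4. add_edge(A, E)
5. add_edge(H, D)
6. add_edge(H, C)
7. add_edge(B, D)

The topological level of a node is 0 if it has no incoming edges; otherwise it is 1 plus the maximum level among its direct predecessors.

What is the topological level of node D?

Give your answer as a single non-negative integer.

Answer: 1

Derivation:
Op 1: add_edge(F, E). Edges now: 1
Op 2: add_edge(E, G). Edges now: 2
Op 3: add_edge(B, E). Edges now: 3
Op 4: add_edge(A, E). Edges now: 4
Op 5: add_edge(H, D). Edges now: 5
Op 6: add_edge(H, C). Edges now: 6
Op 7: add_edge(B, D). Edges now: 7
Compute levels (Kahn BFS):
  sources (in-degree 0): A, B, F, H
  process A: level=0
    A->E: in-degree(E)=2, level(E)>=1
  process B: level=0
    B->D: in-degree(D)=1, level(D)>=1
    B->E: in-degree(E)=1, level(E)>=1
  process F: level=0
    F->E: in-degree(E)=0, level(E)=1, enqueue
  process H: level=0
    H->C: in-degree(C)=0, level(C)=1, enqueue
    H->D: in-degree(D)=0, level(D)=1, enqueue
  process E: level=1
    E->G: in-degree(G)=0, level(G)=2, enqueue
  process C: level=1
  process D: level=1
  process G: level=2
All levels: A:0, B:0, C:1, D:1, E:1, F:0, G:2, H:0
level(D) = 1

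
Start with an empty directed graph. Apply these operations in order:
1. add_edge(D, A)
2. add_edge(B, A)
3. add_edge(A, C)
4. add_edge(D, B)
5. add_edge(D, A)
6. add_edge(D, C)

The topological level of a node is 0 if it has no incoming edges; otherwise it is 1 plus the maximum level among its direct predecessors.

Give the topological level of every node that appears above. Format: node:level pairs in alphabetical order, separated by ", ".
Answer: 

Answer: A:2, B:1, C:3, D:0

Derivation:
Op 1: add_edge(D, A). Edges now: 1
Op 2: add_edge(B, A). Edges now: 2
Op 3: add_edge(A, C). Edges now: 3
Op 4: add_edge(D, B). Edges now: 4
Op 5: add_edge(D, A) (duplicate, no change). Edges now: 4
Op 6: add_edge(D, C). Edges now: 5
Compute levels (Kahn BFS):
  sources (in-degree 0): D
  process D: level=0
    D->A: in-degree(A)=1, level(A)>=1
    D->B: in-degree(B)=0, level(B)=1, enqueue
    D->C: in-degree(C)=1, level(C)>=1
  process B: level=1
    B->A: in-degree(A)=0, level(A)=2, enqueue
  process A: level=2
    A->C: in-degree(C)=0, level(C)=3, enqueue
  process C: level=3
All levels: A:2, B:1, C:3, D:0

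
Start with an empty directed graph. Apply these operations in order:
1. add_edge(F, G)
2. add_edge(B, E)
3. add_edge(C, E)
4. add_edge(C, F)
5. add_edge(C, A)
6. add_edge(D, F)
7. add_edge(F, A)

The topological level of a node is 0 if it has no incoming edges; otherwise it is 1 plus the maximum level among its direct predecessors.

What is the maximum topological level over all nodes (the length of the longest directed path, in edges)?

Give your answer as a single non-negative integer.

Op 1: add_edge(F, G). Edges now: 1
Op 2: add_edge(B, E). Edges now: 2
Op 3: add_edge(C, E). Edges now: 3
Op 4: add_edge(C, F). Edges now: 4
Op 5: add_edge(C, A). Edges now: 5
Op 6: add_edge(D, F). Edges now: 6
Op 7: add_edge(F, A). Edges now: 7
Compute levels (Kahn BFS):
  sources (in-degree 0): B, C, D
  process B: level=0
    B->E: in-degree(E)=1, level(E)>=1
  process C: level=0
    C->A: in-degree(A)=1, level(A)>=1
    C->E: in-degree(E)=0, level(E)=1, enqueue
    C->F: in-degree(F)=1, level(F)>=1
  process D: level=0
    D->F: in-degree(F)=0, level(F)=1, enqueue
  process E: level=1
  process F: level=1
    F->A: in-degree(A)=0, level(A)=2, enqueue
    F->G: in-degree(G)=0, level(G)=2, enqueue
  process A: level=2
  process G: level=2
All levels: A:2, B:0, C:0, D:0, E:1, F:1, G:2
max level = 2

Answer: 2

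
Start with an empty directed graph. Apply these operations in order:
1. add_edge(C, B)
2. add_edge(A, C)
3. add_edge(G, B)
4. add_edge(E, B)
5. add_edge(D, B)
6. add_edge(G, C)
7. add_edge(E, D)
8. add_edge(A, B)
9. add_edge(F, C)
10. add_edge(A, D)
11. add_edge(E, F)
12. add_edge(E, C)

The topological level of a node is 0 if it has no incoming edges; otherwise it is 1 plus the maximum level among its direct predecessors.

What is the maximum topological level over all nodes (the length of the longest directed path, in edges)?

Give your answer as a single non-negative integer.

Answer: 3

Derivation:
Op 1: add_edge(C, B). Edges now: 1
Op 2: add_edge(A, C). Edges now: 2
Op 3: add_edge(G, B). Edges now: 3
Op 4: add_edge(E, B). Edges now: 4
Op 5: add_edge(D, B). Edges now: 5
Op 6: add_edge(G, C). Edges now: 6
Op 7: add_edge(E, D). Edges now: 7
Op 8: add_edge(A, B). Edges now: 8
Op 9: add_edge(F, C). Edges now: 9
Op 10: add_edge(A, D). Edges now: 10
Op 11: add_edge(E, F). Edges now: 11
Op 12: add_edge(E, C). Edges now: 12
Compute levels (Kahn BFS):
  sources (in-degree 0): A, E, G
  process A: level=0
    A->B: in-degree(B)=4, level(B)>=1
    A->C: in-degree(C)=3, level(C)>=1
    A->D: in-degree(D)=1, level(D)>=1
  process E: level=0
    E->B: in-degree(B)=3, level(B)>=1
    E->C: in-degree(C)=2, level(C)>=1
    E->D: in-degree(D)=0, level(D)=1, enqueue
    E->F: in-degree(F)=0, level(F)=1, enqueue
  process G: level=0
    G->B: in-degree(B)=2, level(B)>=1
    G->C: in-degree(C)=1, level(C)>=1
  process D: level=1
    D->B: in-degree(B)=1, level(B)>=2
  process F: level=1
    F->C: in-degree(C)=0, level(C)=2, enqueue
  process C: level=2
    C->B: in-degree(B)=0, level(B)=3, enqueue
  process B: level=3
All levels: A:0, B:3, C:2, D:1, E:0, F:1, G:0
max level = 3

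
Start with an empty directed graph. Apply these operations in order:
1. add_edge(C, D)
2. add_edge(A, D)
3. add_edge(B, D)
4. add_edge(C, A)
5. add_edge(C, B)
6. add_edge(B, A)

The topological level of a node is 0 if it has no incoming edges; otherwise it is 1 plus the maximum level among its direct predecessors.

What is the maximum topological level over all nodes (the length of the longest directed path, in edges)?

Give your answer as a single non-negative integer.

Op 1: add_edge(C, D). Edges now: 1
Op 2: add_edge(A, D). Edges now: 2
Op 3: add_edge(B, D). Edges now: 3
Op 4: add_edge(C, A). Edges now: 4
Op 5: add_edge(C, B). Edges now: 5
Op 6: add_edge(B, A). Edges now: 6
Compute levels (Kahn BFS):
  sources (in-degree 0): C
  process C: level=0
    C->A: in-degree(A)=1, level(A)>=1
    C->B: in-degree(B)=0, level(B)=1, enqueue
    C->D: in-degree(D)=2, level(D)>=1
  process B: level=1
    B->A: in-degree(A)=0, level(A)=2, enqueue
    B->D: in-degree(D)=1, level(D)>=2
  process A: level=2
    A->D: in-degree(D)=0, level(D)=3, enqueue
  process D: level=3
All levels: A:2, B:1, C:0, D:3
max level = 3

Answer: 3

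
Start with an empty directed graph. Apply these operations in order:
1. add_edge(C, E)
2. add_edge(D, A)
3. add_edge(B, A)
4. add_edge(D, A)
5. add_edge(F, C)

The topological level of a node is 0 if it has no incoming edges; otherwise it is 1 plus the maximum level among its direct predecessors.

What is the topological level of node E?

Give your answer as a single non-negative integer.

Answer: 2

Derivation:
Op 1: add_edge(C, E). Edges now: 1
Op 2: add_edge(D, A). Edges now: 2
Op 3: add_edge(B, A). Edges now: 3
Op 4: add_edge(D, A) (duplicate, no change). Edges now: 3
Op 5: add_edge(F, C). Edges now: 4
Compute levels (Kahn BFS):
  sources (in-degree 0): B, D, F
  process B: level=0
    B->A: in-degree(A)=1, level(A)>=1
  process D: level=0
    D->A: in-degree(A)=0, level(A)=1, enqueue
  process F: level=0
    F->C: in-degree(C)=0, level(C)=1, enqueue
  process A: level=1
  process C: level=1
    C->E: in-degree(E)=0, level(E)=2, enqueue
  process E: level=2
All levels: A:1, B:0, C:1, D:0, E:2, F:0
level(E) = 2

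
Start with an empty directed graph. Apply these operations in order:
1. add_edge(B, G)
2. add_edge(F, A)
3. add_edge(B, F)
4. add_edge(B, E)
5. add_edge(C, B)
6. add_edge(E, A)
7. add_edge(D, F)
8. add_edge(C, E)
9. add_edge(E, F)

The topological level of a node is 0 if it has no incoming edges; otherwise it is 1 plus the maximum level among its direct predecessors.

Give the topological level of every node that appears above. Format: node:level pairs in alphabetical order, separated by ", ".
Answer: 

Op 1: add_edge(B, G). Edges now: 1
Op 2: add_edge(F, A). Edges now: 2
Op 3: add_edge(B, F). Edges now: 3
Op 4: add_edge(B, E). Edges now: 4
Op 5: add_edge(C, B). Edges now: 5
Op 6: add_edge(E, A). Edges now: 6
Op 7: add_edge(D, F). Edges now: 7
Op 8: add_edge(C, E). Edges now: 8
Op 9: add_edge(E, F). Edges now: 9
Compute levels (Kahn BFS):
  sources (in-degree 0): C, D
  process C: level=0
    C->B: in-degree(B)=0, level(B)=1, enqueue
    C->E: in-degree(E)=1, level(E)>=1
  process D: level=0
    D->F: in-degree(F)=2, level(F)>=1
  process B: level=1
    B->E: in-degree(E)=0, level(E)=2, enqueue
    B->F: in-degree(F)=1, level(F)>=2
    B->G: in-degree(G)=0, level(G)=2, enqueue
  process E: level=2
    E->A: in-degree(A)=1, level(A)>=3
    E->F: in-degree(F)=0, level(F)=3, enqueue
  process G: level=2
  process F: level=3
    F->A: in-degree(A)=0, level(A)=4, enqueue
  process A: level=4
All levels: A:4, B:1, C:0, D:0, E:2, F:3, G:2

Answer: A:4, B:1, C:0, D:0, E:2, F:3, G:2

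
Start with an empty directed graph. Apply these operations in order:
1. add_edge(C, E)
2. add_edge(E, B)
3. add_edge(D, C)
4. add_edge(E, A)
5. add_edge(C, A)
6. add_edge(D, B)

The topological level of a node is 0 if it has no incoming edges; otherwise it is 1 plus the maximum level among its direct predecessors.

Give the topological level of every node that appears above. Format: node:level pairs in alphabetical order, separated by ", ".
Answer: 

Answer: A:3, B:3, C:1, D:0, E:2

Derivation:
Op 1: add_edge(C, E). Edges now: 1
Op 2: add_edge(E, B). Edges now: 2
Op 3: add_edge(D, C). Edges now: 3
Op 4: add_edge(E, A). Edges now: 4
Op 5: add_edge(C, A). Edges now: 5
Op 6: add_edge(D, B). Edges now: 6
Compute levels (Kahn BFS):
  sources (in-degree 0): D
  process D: level=0
    D->B: in-degree(B)=1, level(B)>=1
    D->C: in-degree(C)=0, level(C)=1, enqueue
  process C: level=1
    C->A: in-degree(A)=1, level(A)>=2
    C->E: in-degree(E)=0, level(E)=2, enqueue
  process E: level=2
    E->A: in-degree(A)=0, level(A)=3, enqueue
    E->B: in-degree(B)=0, level(B)=3, enqueue
  process A: level=3
  process B: level=3
All levels: A:3, B:3, C:1, D:0, E:2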